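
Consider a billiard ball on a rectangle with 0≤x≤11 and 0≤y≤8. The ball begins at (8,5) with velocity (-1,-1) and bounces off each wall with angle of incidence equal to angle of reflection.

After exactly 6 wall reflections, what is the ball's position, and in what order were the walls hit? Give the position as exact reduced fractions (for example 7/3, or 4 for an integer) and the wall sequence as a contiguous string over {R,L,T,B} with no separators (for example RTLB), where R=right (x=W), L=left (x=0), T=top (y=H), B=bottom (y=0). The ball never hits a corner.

Final position: (1,8)
Wall sequence: BLTRBT

1. t=5 → B at (3,0); v=(-1,1)
2. t=3 → L at (0,3); v=(1,1)
3. t=5 → T at (5,8); v=(1,-1)
4. t=6 → R at (11,2); v=(-1,-1)
5. t=2 → B at (9,0); v=(-1,1)
6. t=8 → T at (1,8); v=(-1,-1)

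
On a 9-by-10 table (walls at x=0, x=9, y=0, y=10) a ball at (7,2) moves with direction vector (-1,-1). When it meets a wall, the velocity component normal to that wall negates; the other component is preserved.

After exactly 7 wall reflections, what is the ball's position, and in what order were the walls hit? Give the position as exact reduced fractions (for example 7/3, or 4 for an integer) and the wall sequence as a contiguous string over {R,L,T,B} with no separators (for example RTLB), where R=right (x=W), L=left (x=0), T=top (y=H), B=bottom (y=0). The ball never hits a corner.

1. t=2 → B at (5,0); v=(-1,1)
2. t=5 → L at (0,5); v=(1,1)
3. t=5 → T at (5,10); v=(1,-1)
4. t=4 → R at (9,6); v=(-1,-1)
5. t=6 → B at (3,0); v=(-1,1)
6. t=3 → L at (0,3); v=(1,1)
7. t=7 → T at (7,10); v=(1,-1)

Final position: (7,10)
Wall sequence: BLTRBLT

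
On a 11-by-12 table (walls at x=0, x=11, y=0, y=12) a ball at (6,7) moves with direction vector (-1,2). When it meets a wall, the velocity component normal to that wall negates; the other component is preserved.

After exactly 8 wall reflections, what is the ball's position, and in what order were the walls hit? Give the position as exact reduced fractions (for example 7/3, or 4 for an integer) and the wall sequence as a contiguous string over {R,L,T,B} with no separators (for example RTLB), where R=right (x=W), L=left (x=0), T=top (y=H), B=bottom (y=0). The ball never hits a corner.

1. t=5/2 → T at (7/2,12); v=(-1,-2)
2. t=7/2 → L at (0,5); v=(1,-2)
3. t=5/2 → B at (5/2,0); v=(1,2)
4. t=6 → T at (17/2,12); v=(1,-2)
5. t=5/2 → R at (11,7); v=(-1,-2)
6. t=7/2 → B at (15/2,0); v=(-1,2)
7. t=6 → T at (3/2,12); v=(-1,-2)
8. t=3/2 → L at (0,9); v=(1,-2)

Final position: (0,9)
Wall sequence: TLBTRBTL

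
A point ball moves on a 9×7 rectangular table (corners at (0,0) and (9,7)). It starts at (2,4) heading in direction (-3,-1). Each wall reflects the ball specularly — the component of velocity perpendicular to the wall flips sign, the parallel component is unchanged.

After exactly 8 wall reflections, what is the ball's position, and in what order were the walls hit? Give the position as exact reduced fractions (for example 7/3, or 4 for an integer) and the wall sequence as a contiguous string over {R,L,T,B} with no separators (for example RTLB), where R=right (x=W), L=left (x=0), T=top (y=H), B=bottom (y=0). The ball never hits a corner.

Final position: (9,7/3)
Wall sequence: LRBLRTLR

1. t=2/3 → L at (0,10/3); v=(3,-1)
2. t=3 → R at (9,1/3); v=(-3,-1)
3. t=1/3 → B at (8,0); v=(-3,1)
4. t=8/3 → L at (0,8/3); v=(3,1)
5. t=3 → R at (9,17/3); v=(-3,1)
6. t=4/3 → T at (5,7); v=(-3,-1)
7. t=5/3 → L at (0,16/3); v=(3,-1)
8. t=3 → R at (9,7/3); v=(-3,-1)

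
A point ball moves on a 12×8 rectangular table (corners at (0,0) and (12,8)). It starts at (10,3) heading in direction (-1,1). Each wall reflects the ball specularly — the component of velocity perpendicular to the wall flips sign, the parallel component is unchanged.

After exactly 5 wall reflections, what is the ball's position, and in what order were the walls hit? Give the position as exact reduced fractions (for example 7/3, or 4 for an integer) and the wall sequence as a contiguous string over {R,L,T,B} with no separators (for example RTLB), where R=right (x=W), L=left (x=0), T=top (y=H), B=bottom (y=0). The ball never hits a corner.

1. t=5 → T at (5,8); v=(-1,-1)
2. t=5 → L at (0,3); v=(1,-1)
3. t=3 → B at (3,0); v=(1,1)
4. t=8 → T at (11,8); v=(1,-1)
5. t=1 → R at (12,7); v=(-1,-1)

Final position: (12,7)
Wall sequence: TLBTR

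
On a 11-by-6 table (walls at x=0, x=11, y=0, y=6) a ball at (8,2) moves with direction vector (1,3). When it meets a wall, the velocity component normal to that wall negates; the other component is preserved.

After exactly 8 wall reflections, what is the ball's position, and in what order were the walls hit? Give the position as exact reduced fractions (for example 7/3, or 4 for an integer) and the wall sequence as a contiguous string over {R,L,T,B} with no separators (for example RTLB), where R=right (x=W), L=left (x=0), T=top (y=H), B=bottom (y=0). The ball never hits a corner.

1. t=4/3 → T at (28/3,6); v=(1,-3)
2. t=5/3 → R at (11,1); v=(-1,-3)
3. t=1/3 → B at (32/3,0); v=(-1,3)
4. t=2 → T at (26/3,6); v=(-1,-3)
5. t=2 → B at (20/3,0); v=(-1,3)
6. t=2 → T at (14/3,6); v=(-1,-3)
7. t=2 → B at (8/3,0); v=(-1,3)
8. t=2 → T at (2/3,6); v=(-1,-3)

Final position: (2/3,6)
Wall sequence: TRBTBTBT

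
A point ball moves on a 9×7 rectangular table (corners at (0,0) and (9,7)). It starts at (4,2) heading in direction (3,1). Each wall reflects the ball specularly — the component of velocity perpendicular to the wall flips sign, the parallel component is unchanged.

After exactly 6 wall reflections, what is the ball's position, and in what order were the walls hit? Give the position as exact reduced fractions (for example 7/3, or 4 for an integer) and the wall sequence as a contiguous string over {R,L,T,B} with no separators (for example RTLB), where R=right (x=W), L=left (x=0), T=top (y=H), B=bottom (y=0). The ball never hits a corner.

Final position: (4,0)
Wall sequence: RLTRLB

1. t=5/3 → R at (9,11/3); v=(-3,1)
2. t=3 → L at (0,20/3); v=(3,1)
3. t=1/3 → T at (1,7); v=(3,-1)
4. t=8/3 → R at (9,13/3); v=(-3,-1)
5. t=3 → L at (0,4/3); v=(3,-1)
6. t=4/3 → B at (4,0); v=(3,1)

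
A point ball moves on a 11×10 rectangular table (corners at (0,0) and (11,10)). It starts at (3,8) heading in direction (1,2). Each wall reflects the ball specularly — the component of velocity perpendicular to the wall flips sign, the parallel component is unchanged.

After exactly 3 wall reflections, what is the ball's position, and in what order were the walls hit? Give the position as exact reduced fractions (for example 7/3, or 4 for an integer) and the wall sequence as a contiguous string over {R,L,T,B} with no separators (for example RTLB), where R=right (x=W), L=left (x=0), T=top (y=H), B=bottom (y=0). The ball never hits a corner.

1. t=1 → T at (4,10); v=(1,-2)
2. t=5 → B at (9,0); v=(1,2)
3. t=2 → R at (11,4); v=(-1,2)

Final position: (11,4)
Wall sequence: TBR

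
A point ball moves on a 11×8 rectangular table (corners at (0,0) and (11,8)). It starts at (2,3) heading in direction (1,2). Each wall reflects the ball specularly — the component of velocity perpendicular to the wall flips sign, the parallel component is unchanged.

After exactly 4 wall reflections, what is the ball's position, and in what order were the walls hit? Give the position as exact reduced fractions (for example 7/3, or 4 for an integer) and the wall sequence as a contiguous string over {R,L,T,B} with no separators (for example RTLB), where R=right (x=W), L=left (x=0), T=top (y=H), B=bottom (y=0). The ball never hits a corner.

1. t=5/2 → T at (9/2,8); v=(1,-2)
2. t=4 → B at (17/2,0); v=(1,2)
3. t=5/2 → R at (11,5); v=(-1,2)
4. t=3/2 → T at (19/2,8); v=(-1,-2)

Final position: (19/2,8)
Wall sequence: TBRT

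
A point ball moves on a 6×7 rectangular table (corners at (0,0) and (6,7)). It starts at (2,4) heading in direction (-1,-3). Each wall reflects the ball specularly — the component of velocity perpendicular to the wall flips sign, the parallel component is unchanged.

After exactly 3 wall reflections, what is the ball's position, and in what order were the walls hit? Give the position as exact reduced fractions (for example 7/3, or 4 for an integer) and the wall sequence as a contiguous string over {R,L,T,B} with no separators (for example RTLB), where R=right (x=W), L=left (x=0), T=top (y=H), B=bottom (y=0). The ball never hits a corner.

Final position: (5/3,7)
Wall sequence: BLT

1. t=4/3 → B at (2/3,0); v=(-1,3)
2. t=2/3 → L at (0,2); v=(1,3)
3. t=5/3 → T at (5/3,7); v=(1,-3)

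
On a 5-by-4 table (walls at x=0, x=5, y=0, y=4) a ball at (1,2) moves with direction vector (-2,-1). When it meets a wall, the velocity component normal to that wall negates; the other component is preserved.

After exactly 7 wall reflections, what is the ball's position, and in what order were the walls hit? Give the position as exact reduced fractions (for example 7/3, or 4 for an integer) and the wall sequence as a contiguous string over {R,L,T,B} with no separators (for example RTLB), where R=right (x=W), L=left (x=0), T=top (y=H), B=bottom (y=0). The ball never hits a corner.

1. t=1/2 → L at (0,3/2); v=(2,-1)
2. t=3/2 → B at (3,0); v=(2,1)
3. t=1 → R at (5,1); v=(-2,1)
4. t=5/2 → L at (0,7/2); v=(2,1)
5. t=1/2 → T at (1,4); v=(2,-1)
6. t=2 → R at (5,2); v=(-2,-1)
7. t=2 → B at (1,0); v=(-2,1)

Final position: (1,0)
Wall sequence: LBRLTRB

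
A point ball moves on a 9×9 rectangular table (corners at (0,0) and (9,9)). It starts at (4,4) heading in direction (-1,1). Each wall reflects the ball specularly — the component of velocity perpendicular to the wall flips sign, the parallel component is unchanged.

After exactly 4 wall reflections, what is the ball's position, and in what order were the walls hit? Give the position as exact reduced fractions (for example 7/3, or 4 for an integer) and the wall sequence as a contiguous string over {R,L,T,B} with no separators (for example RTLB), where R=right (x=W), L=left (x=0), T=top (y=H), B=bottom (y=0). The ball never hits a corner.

1. t=4 → L at (0,8); v=(1,1)
2. t=1 → T at (1,9); v=(1,-1)
3. t=8 → R at (9,1); v=(-1,-1)
4. t=1 → B at (8,0); v=(-1,1)

Final position: (8,0)
Wall sequence: LTRB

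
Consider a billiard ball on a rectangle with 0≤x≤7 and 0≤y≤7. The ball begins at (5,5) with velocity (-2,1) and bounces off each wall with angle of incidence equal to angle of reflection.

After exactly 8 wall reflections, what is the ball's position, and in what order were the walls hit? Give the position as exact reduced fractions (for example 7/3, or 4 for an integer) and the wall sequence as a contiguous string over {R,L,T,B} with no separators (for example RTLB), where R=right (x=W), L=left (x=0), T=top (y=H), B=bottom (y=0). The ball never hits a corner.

Final position: (0,13/2)
Wall sequence: TLRBLRTL

1. t=2 → T at (1,7); v=(-2,-1)
2. t=1/2 → L at (0,13/2); v=(2,-1)
3. t=7/2 → R at (7,3); v=(-2,-1)
4. t=3 → B at (1,0); v=(-2,1)
5. t=1/2 → L at (0,1/2); v=(2,1)
6. t=7/2 → R at (7,4); v=(-2,1)
7. t=3 → T at (1,7); v=(-2,-1)
8. t=1/2 → L at (0,13/2); v=(2,-1)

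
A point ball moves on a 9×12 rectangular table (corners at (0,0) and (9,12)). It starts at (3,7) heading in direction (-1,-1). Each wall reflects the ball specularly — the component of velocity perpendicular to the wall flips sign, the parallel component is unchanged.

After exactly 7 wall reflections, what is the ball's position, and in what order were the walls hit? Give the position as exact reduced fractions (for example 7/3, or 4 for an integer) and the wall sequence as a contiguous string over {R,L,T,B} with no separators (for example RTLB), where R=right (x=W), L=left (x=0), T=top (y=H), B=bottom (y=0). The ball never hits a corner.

1. t=3 → L at (0,4); v=(1,-1)
2. t=4 → B at (4,0); v=(1,1)
3. t=5 → R at (9,5); v=(-1,1)
4. t=7 → T at (2,12); v=(-1,-1)
5. t=2 → L at (0,10); v=(1,-1)
6. t=9 → R at (9,1); v=(-1,-1)
7. t=1 → B at (8,0); v=(-1,1)

Final position: (8,0)
Wall sequence: LBRTLRB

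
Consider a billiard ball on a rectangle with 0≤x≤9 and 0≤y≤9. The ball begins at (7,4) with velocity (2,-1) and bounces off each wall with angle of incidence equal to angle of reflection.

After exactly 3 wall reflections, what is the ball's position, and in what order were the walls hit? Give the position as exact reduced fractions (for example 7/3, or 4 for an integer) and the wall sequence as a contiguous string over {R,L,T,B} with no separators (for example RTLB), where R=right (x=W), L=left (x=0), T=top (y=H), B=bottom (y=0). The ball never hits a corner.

Final position: (0,3/2)
Wall sequence: RBL

1. t=1 → R at (9,3); v=(-2,-1)
2. t=3 → B at (3,0); v=(-2,1)
3. t=3/2 → L at (0,3/2); v=(2,1)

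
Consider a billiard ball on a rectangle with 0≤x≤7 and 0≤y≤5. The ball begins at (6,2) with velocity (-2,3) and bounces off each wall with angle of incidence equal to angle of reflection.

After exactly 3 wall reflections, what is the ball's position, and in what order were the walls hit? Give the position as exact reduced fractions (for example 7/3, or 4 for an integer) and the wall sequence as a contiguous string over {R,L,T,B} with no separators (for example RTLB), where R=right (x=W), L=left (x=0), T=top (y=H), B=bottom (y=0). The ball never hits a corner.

1. t=1 → T at (4,5); v=(-2,-3)
2. t=5/3 → B at (2/3,0); v=(-2,3)
3. t=1/3 → L at (0,1); v=(2,3)

Final position: (0,1)
Wall sequence: TBL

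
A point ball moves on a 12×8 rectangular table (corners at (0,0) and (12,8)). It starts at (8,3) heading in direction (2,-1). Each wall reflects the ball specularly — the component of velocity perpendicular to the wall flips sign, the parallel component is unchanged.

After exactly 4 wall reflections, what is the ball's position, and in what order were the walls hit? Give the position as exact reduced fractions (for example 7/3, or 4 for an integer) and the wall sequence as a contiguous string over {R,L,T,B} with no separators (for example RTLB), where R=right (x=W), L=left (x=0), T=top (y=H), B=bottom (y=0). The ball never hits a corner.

Final position: (6,8)
Wall sequence: RBLT

1. t=2 → R at (12,1); v=(-2,-1)
2. t=1 → B at (10,0); v=(-2,1)
3. t=5 → L at (0,5); v=(2,1)
4. t=3 → T at (6,8); v=(2,-1)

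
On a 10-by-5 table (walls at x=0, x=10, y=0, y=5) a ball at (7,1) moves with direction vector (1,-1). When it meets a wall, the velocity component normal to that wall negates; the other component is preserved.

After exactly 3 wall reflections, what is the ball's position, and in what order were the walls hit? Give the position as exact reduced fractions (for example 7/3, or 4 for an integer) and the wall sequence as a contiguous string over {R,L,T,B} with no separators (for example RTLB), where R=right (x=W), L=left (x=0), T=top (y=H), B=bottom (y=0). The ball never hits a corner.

1. t=1 → B at (8,0); v=(1,1)
2. t=2 → R at (10,2); v=(-1,1)
3. t=3 → T at (7,5); v=(-1,-1)

Final position: (7,5)
Wall sequence: BRT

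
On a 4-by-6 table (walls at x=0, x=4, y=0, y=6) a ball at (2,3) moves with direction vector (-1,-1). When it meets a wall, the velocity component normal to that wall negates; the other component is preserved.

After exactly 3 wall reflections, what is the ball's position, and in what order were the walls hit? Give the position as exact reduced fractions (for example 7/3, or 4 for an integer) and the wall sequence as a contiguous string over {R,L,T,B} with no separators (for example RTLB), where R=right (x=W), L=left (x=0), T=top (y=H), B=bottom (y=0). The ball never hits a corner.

Final position: (4,3)
Wall sequence: LBR

1. t=2 → L at (0,1); v=(1,-1)
2. t=1 → B at (1,0); v=(1,1)
3. t=3 → R at (4,3); v=(-1,1)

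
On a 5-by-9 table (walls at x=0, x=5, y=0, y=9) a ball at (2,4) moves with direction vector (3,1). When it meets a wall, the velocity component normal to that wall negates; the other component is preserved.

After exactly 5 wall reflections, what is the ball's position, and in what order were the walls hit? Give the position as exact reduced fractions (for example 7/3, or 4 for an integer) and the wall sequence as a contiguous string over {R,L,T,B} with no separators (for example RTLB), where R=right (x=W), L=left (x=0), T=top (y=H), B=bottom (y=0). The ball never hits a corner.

Final position: (0,8)
Wall sequence: RLRTL

1. t=1 → R at (5,5); v=(-3,1)
2. t=5/3 → L at (0,20/3); v=(3,1)
3. t=5/3 → R at (5,25/3); v=(-3,1)
4. t=2/3 → T at (3,9); v=(-3,-1)
5. t=1 → L at (0,8); v=(3,-1)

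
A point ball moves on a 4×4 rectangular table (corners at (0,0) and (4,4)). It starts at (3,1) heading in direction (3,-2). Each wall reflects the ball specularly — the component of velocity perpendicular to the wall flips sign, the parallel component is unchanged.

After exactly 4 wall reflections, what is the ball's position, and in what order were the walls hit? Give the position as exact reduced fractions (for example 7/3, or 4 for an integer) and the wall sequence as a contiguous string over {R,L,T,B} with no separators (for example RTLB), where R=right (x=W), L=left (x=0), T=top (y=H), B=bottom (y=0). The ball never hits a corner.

Final position: (5/2,4)
Wall sequence: RBLT

1. t=1/3 → R at (4,1/3); v=(-3,-2)
2. t=1/6 → B at (7/2,0); v=(-3,2)
3. t=7/6 → L at (0,7/3); v=(3,2)
4. t=5/6 → T at (5/2,4); v=(3,-2)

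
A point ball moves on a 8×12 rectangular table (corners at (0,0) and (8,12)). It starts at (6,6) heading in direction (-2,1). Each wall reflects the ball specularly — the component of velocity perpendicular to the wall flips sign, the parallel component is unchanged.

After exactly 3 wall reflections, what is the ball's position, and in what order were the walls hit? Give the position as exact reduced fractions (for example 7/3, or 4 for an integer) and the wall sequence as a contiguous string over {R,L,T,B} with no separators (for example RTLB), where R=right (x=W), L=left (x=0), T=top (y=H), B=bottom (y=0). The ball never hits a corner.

Final position: (8,11)
Wall sequence: LTR

1. t=3 → L at (0,9); v=(2,1)
2. t=3 → T at (6,12); v=(2,-1)
3. t=1 → R at (8,11); v=(-2,-1)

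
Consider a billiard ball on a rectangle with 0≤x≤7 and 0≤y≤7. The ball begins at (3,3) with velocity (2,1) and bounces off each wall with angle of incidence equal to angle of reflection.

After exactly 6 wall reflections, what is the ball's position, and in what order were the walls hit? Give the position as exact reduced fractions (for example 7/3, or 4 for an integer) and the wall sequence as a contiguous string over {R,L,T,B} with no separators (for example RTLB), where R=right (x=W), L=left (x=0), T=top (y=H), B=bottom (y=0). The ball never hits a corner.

1. t=2 → R at (7,5); v=(-2,1)
2. t=2 → T at (3,7); v=(-2,-1)
3. t=3/2 → L at (0,11/2); v=(2,-1)
4. t=7/2 → R at (7,2); v=(-2,-1)
5. t=2 → B at (3,0); v=(-2,1)
6. t=3/2 → L at (0,3/2); v=(2,1)

Final position: (0,3/2)
Wall sequence: RTLRBL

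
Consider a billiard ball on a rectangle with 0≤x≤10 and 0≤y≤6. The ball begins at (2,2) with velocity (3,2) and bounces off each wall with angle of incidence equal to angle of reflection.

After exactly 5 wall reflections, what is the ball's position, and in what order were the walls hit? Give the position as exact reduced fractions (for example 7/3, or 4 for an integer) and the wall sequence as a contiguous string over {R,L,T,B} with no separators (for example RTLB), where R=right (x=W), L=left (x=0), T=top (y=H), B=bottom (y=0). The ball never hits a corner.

Final position: (6,6)
Wall sequence: TRBLT

1. t=2 → T at (8,6); v=(3,-2)
2. t=2/3 → R at (10,14/3); v=(-3,-2)
3. t=7/3 → B at (3,0); v=(-3,2)
4. t=1 → L at (0,2); v=(3,2)
5. t=2 → T at (6,6); v=(3,-2)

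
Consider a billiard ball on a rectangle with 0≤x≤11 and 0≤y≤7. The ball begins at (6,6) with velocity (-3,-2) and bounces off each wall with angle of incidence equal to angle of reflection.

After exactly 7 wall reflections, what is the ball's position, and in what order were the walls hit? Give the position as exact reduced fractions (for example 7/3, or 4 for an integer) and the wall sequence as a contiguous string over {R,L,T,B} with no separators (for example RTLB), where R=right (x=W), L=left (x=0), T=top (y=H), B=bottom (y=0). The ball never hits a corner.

Final position: (11,6)
Wall sequence: LBRTLBR

1. t=2 → L at (0,2); v=(3,-2)
2. t=1 → B at (3,0); v=(3,2)
3. t=8/3 → R at (11,16/3); v=(-3,2)
4. t=5/6 → T at (17/2,7); v=(-3,-2)
5. t=17/6 → L at (0,4/3); v=(3,-2)
6. t=2/3 → B at (2,0); v=(3,2)
7. t=3 → R at (11,6); v=(-3,2)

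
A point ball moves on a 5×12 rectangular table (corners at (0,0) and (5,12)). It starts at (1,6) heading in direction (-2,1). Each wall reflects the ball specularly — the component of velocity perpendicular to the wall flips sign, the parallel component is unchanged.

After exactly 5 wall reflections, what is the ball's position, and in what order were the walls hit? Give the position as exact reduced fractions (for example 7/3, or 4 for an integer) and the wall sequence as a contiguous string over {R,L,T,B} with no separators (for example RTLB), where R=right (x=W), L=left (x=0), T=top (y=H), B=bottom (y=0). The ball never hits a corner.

1. t=1/2 → L at (0,13/2); v=(2,1)
2. t=5/2 → R at (5,9); v=(-2,1)
3. t=5/2 → L at (0,23/2); v=(2,1)
4. t=1/2 → T at (1,12); v=(2,-1)
5. t=2 → R at (5,10); v=(-2,-1)

Final position: (5,10)
Wall sequence: LRLTR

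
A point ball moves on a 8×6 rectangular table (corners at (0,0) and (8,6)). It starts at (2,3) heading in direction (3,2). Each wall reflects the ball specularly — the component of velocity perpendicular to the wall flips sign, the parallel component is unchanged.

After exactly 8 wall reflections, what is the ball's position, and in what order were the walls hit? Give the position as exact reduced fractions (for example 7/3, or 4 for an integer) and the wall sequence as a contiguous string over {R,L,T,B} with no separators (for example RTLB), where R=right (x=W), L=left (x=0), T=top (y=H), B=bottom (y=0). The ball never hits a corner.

Final position: (3/2,0)
Wall sequence: TRBLRTLB

1. t=3/2 → T at (13/2,6); v=(3,-2)
2. t=1/2 → R at (8,5); v=(-3,-2)
3. t=5/2 → B at (1/2,0); v=(-3,2)
4. t=1/6 → L at (0,1/3); v=(3,2)
5. t=8/3 → R at (8,17/3); v=(-3,2)
6. t=1/6 → T at (15/2,6); v=(-3,-2)
7. t=5/2 → L at (0,1); v=(3,-2)
8. t=1/2 → B at (3/2,0); v=(3,2)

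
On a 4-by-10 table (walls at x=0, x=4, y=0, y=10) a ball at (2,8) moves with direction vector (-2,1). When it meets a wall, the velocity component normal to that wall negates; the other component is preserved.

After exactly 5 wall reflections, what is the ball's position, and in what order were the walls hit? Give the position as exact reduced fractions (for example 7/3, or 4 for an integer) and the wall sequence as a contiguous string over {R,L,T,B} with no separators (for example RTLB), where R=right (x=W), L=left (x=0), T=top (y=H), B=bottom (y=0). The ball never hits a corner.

Final position: (4,5)
Wall sequence: LTRLR

1. t=1 → L at (0,9); v=(2,1)
2. t=1 → T at (2,10); v=(2,-1)
3. t=1 → R at (4,9); v=(-2,-1)
4. t=2 → L at (0,7); v=(2,-1)
5. t=2 → R at (4,5); v=(-2,-1)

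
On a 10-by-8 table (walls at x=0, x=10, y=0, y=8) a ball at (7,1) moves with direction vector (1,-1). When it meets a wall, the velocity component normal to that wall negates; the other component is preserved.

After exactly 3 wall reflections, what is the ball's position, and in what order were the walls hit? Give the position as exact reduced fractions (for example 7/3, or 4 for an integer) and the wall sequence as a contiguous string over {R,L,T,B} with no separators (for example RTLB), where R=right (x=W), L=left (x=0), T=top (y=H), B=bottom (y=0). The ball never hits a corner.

1. t=1 → B at (8,0); v=(1,1)
2. t=2 → R at (10,2); v=(-1,1)
3. t=6 → T at (4,8); v=(-1,-1)

Final position: (4,8)
Wall sequence: BRT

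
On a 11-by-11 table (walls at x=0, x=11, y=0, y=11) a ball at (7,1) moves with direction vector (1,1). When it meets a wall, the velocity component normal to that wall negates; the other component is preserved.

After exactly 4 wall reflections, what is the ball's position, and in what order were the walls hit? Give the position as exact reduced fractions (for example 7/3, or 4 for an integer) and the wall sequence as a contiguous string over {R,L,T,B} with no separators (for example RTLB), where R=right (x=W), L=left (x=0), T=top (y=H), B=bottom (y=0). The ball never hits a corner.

1. t=4 → R at (11,5); v=(-1,1)
2. t=6 → T at (5,11); v=(-1,-1)
3. t=5 → L at (0,6); v=(1,-1)
4. t=6 → B at (6,0); v=(1,1)

Final position: (6,0)
Wall sequence: RTLB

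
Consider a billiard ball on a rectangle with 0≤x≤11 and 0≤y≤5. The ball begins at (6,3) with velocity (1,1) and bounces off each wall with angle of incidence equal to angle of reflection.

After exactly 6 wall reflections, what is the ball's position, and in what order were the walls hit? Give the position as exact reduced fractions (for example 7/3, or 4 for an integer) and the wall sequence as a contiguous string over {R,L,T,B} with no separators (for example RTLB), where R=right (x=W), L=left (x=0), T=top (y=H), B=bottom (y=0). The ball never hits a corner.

Final position: (1,0)
Wall sequence: TRBTLB

1. t=2 → T at (8,5); v=(1,-1)
2. t=3 → R at (11,2); v=(-1,-1)
3. t=2 → B at (9,0); v=(-1,1)
4. t=5 → T at (4,5); v=(-1,-1)
5. t=4 → L at (0,1); v=(1,-1)
6. t=1 → B at (1,0); v=(1,1)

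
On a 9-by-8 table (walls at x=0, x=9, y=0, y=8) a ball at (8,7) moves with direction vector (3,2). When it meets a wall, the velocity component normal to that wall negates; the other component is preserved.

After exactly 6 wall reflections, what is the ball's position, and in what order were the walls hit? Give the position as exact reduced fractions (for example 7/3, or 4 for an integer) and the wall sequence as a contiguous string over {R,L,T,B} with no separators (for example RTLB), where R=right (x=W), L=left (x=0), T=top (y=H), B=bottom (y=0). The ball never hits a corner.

1. t=1/3 → R at (9,23/3); v=(-3,2)
2. t=1/6 → T at (17/2,8); v=(-3,-2)
3. t=17/6 → L at (0,7/3); v=(3,-2)
4. t=7/6 → B at (7/2,0); v=(3,2)
5. t=11/6 → R at (9,11/3); v=(-3,2)
6. t=13/6 → T at (5/2,8); v=(-3,-2)

Final position: (5/2,8)
Wall sequence: RTLBRT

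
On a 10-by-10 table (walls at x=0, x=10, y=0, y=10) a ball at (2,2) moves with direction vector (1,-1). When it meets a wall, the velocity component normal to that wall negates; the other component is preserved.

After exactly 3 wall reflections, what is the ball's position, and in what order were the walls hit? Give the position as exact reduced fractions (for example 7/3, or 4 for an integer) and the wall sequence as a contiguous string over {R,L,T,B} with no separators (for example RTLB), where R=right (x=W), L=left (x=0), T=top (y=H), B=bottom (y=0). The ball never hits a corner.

1. t=2 → B at (4,0); v=(1,1)
2. t=6 → R at (10,6); v=(-1,1)
3. t=4 → T at (6,10); v=(-1,-1)

Final position: (6,10)
Wall sequence: BRT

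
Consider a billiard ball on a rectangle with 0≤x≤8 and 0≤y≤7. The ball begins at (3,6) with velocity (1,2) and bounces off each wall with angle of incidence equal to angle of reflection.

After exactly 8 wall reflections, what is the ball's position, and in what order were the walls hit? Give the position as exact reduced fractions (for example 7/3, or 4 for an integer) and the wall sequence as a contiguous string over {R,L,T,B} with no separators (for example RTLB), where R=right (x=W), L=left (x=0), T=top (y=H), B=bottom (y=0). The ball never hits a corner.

1. t=1/2 → T at (7/2,7); v=(1,-2)
2. t=7/2 → B at (7,0); v=(1,2)
3. t=1 → R at (8,2); v=(-1,2)
4. t=5/2 → T at (11/2,7); v=(-1,-2)
5. t=7/2 → B at (2,0); v=(-1,2)
6. t=2 → L at (0,4); v=(1,2)
7. t=3/2 → T at (3/2,7); v=(1,-2)
8. t=7/2 → B at (5,0); v=(1,2)

Final position: (5,0)
Wall sequence: TBRTBLTB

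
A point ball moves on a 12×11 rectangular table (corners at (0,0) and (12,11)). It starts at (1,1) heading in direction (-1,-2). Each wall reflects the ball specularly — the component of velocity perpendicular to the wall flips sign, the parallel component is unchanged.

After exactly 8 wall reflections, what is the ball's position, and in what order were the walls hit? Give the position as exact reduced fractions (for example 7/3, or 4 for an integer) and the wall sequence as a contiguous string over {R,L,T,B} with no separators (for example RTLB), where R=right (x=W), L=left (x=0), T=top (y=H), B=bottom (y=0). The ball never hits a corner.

Final position: (0,5)
Wall sequence: BLTBRTBL

1. t=1/2 → B at (1/2,0); v=(-1,2)
2. t=1/2 → L at (0,1); v=(1,2)
3. t=5 → T at (5,11); v=(1,-2)
4. t=11/2 → B at (21/2,0); v=(1,2)
5. t=3/2 → R at (12,3); v=(-1,2)
6. t=4 → T at (8,11); v=(-1,-2)
7. t=11/2 → B at (5/2,0); v=(-1,2)
8. t=5/2 → L at (0,5); v=(1,2)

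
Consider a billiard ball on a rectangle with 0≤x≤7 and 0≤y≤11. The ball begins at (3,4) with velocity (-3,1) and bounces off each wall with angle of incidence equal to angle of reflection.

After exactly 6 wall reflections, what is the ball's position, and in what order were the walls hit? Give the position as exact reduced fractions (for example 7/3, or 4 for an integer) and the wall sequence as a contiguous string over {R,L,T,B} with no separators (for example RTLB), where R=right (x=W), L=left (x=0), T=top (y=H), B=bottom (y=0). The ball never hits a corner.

Final position: (0,23/3)
Wall sequence: LRLTRL

1. t=1 → L at (0,5); v=(3,1)
2. t=7/3 → R at (7,22/3); v=(-3,1)
3. t=7/3 → L at (0,29/3); v=(3,1)
4. t=4/3 → T at (4,11); v=(3,-1)
5. t=1 → R at (7,10); v=(-3,-1)
6. t=7/3 → L at (0,23/3); v=(3,-1)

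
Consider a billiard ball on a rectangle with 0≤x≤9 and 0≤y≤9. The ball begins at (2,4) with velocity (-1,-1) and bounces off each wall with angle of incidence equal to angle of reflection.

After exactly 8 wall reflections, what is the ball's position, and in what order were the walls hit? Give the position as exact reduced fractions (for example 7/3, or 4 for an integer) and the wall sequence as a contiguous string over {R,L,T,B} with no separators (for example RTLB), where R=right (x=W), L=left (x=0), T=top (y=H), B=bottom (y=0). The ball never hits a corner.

Final position: (7,9)
Wall sequence: LBRTLBRT

1. t=2 → L at (0,2); v=(1,-1)
2. t=2 → B at (2,0); v=(1,1)
3. t=7 → R at (9,7); v=(-1,1)
4. t=2 → T at (7,9); v=(-1,-1)
5. t=7 → L at (0,2); v=(1,-1)
6. t=2 → B at (2,0); v=(1,1)
7. t=7 → R at (9,7); v=(-1,1)
8. t=2 → T at (7,9); v=(-1,-1)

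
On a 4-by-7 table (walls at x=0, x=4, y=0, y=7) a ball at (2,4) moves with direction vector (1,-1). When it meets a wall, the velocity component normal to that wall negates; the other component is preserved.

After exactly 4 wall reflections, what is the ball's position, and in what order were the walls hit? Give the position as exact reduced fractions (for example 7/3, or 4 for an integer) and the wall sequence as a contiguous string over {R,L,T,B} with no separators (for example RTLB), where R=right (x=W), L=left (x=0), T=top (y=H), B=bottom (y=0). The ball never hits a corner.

Final position: (4,6)
Wall sequence: RBLR

1. t=2 → R at (4,2); v=(-1,-1)
2. t=2 → B at (2,0); v=(-1,1)
3. t=2 → L at (0,2); v=(1,1)
4. t=4 → R at (4,6); v=(-1,1)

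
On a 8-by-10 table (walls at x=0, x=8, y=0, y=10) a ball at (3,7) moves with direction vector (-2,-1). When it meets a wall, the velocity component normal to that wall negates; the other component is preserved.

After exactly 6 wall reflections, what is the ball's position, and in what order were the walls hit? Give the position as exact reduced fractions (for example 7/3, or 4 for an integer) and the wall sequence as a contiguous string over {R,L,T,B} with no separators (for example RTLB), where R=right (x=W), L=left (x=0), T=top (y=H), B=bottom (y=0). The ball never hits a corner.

Final position: (1,10)
Wall sequence: LRBLRT

1. t=3/2 → L at (0,11/2); v=(2,-1)
2. t=4 → R at (8,3/2); v=(-2,-1)
3. t=3/2 → B at (5,0); v=(-2,1)
4. t=5/2 → L at (0,5/2); v=(2,1)
5. t=4 → R at (8,13/2); v=(-2,1)
6. t=7/2 → T at (1,10); v=(-2,-1)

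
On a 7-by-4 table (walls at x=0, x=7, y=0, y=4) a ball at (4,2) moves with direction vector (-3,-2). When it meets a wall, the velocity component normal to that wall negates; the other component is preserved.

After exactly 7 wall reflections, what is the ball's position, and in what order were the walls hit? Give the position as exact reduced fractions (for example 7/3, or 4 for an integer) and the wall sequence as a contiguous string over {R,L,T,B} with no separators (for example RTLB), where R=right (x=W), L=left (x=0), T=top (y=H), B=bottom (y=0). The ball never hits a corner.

Final position: (3,4)
Wall sequence: BLTRBLT

1. t=1 → B at (1,0); v=(-3,2)
2. t=1/3 → L at (0,2/3); v=(3,2)
3. t=5/3 → T at (5,4); v=(3,-2)
4. t=2/3 → R at (7,8/3); v=(-3,-2)
5. t=4/3 → B at (3,0); v=(-3,2)
6. t=1 → L at (0,2); v=(3,2)
7. t=1 → T at (3,4); v=(3,-2)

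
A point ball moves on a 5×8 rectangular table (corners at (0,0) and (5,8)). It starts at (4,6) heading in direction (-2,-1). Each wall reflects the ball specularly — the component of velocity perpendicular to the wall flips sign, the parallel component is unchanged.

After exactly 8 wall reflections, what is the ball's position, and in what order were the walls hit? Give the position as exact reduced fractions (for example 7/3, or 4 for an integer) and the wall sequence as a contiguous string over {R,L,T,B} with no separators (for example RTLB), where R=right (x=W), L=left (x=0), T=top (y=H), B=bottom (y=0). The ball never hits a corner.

1. t=2 → L at (0,4); v=(2,-1)
2. t=5/2 → R at (5,3/2); v=(-2,-1)
3. t=3/2 → B at (2,0); v=(-2,1)
4. t=1 → L at (0,1); v=(2,1)
5. t=5/2 → R at (5,7/2); v=(-2,1)
6. t=5/2 → L at (0,6); v=(2,1)
7. t=2 → T at (4,8); v=(2,-1)
8. t=1/2 → R at (5,15/2); v=(-2,-1)

Final position: (5,15/2)
Wall sequence: LRBLRLTR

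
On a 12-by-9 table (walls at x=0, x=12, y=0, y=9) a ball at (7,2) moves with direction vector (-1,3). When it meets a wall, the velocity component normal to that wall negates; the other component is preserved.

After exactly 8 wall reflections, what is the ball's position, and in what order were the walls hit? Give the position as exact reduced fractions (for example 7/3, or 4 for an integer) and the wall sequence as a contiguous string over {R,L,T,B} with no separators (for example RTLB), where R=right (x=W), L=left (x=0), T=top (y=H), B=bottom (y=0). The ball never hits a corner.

1. t=7/3 → T at (14/3,9); v=(-1,-3)
2. t=3 → B at (5/3,0); v=(-1,3)
3. t=5/3 → L at (0,5); v=(1,3)
4. t=4/3 → T at (4/3,9); v=(1,-3)
5. t=3 → B at (13/3,0); v=(1,3)
6. t=3 → T at (22/3,9); v=(1,-3)
7. t=3 → B at (31/3,0); v=(1,3)
8. t=5/3 → R at (12,5); v=(-1,3)

Final position: (12,5)
Wall sequence: TBLTBTBR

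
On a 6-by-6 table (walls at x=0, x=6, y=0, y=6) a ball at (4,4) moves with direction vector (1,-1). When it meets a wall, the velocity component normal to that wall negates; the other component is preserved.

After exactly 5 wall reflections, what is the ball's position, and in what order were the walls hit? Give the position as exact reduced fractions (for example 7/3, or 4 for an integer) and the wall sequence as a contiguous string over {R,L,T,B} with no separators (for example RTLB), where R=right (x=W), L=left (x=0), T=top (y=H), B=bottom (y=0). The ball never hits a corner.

1. t=2 → R at (6,2); v=(-1,-1)
2. t=2 → B at (4,0); v=(-1,1)
3. t=4 → L at (0,4); v=(1,1)
4. t=2 → T at (2,6); v=(1,-1)
5. t=4 → R at (6,2); v=(-1,-1)

Final position: (6,2)
Wall sequence: RBLTR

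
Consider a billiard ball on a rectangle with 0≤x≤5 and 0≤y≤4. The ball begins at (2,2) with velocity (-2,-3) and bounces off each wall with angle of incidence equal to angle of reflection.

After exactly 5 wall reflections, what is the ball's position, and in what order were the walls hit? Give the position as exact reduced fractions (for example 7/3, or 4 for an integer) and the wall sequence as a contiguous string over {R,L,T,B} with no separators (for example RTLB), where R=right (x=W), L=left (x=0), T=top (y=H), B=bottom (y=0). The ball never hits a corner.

1. t=2/3 → B at (2/3,0); v=(-2,3)
2. t=1/3 → L at (0,1); v=(2,3)
3. t=1 → T at (2,4); v=(2,-3)
4. t=4/3 → B at (14/3,0); v=(2,3)
5. t=1/6 → R at (5,1/2); v=(-2,3)

Final position: (5,1/2)
Wall sequence: BLTBR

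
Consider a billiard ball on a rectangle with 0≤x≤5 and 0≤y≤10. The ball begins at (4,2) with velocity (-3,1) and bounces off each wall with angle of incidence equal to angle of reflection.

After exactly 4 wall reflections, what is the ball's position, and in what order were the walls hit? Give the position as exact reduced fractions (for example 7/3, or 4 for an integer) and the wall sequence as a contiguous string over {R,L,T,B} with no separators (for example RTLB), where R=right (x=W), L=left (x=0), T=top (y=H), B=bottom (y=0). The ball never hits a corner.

Final position: (5,25/3)
Wall sequence: LRLR

1. t=4/3 → L at (0,10/3); v=(3,1)
2. t=5/3 → R at (5,5); v=(-3,1)
3. t=5/3 → L at (0,20/3); v=(3,1)
4. t=5/3 → R at (5,25/3); v=(-3,1)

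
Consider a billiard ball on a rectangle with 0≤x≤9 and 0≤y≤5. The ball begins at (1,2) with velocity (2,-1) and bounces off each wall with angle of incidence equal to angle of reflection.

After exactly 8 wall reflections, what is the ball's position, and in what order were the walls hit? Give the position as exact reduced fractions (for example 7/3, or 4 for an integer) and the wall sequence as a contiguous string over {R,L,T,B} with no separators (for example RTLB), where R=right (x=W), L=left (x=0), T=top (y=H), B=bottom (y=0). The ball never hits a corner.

Final position: (0,9/2)
Wall sequence: BRTLBRTL

1. t=2 → B at (5,0); v=(2,1)
2. t=2 → R at (9,2); v=(-2,1)
3. t=3 → T at (3,5); v=(-2,-1)
4. t=3/2 → L at (0,7/2); v=(2,-1)
5. t=7/2 → B at (7,0); v=(2,1)
6. t=1 → R at (9,1); v=(-2,1)
7. t=4 → T at (1,5); v=(-2,-1)
8. t=1/2 → L at (0,9/2); v=(2,-1)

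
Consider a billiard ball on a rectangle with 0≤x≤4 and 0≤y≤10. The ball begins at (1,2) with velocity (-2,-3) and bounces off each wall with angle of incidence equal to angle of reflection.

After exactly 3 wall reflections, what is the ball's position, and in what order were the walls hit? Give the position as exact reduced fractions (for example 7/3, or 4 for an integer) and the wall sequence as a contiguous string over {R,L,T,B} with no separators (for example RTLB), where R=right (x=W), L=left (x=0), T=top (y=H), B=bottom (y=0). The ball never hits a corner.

1. t=1/2 → L at (0,1/2); v=(2,-3)
2. t=1/6 → B at (1/3,0); v=(2,3)
3. t=11/6 → R at (4,11/2); v=(-2,3)

Final position: (4,11/2)
Wall sequence: LBR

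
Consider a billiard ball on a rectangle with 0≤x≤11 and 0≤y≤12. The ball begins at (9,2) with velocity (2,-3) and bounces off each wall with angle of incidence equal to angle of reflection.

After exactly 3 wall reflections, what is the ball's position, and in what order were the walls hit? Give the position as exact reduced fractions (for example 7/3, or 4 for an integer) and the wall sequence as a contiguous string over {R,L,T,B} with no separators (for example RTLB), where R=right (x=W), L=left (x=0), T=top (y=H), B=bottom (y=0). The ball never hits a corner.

Final position: (11/3,12)
Wall sequence: BRT

1. t=2/3 → B at (31/3,0); v=(2,3)
2. t=1/3 → R at (11,1); v=(-2,3)
3. t=11/3 → T at (11/3,12); v=(-2,-3)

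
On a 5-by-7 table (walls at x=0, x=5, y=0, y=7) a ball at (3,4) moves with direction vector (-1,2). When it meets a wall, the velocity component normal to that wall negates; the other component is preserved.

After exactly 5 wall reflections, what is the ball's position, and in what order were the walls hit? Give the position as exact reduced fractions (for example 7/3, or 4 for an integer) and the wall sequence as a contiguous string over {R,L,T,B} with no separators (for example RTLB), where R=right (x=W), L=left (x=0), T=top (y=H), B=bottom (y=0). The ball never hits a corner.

Final position: (9/2,7)
Wall sequence: TLBRT

1. t=3/2 → T at (3/2,7); v=(-1,-2)
2. t=3/2 → L at (0,4); v=(1,-2)
3. t=2 → B at (2,0); v=(1,2)
4. t=3 → R at (5,6); v=(-1,2)
5. t=1/2 → T at (9/2,7); v=(-1,-2)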